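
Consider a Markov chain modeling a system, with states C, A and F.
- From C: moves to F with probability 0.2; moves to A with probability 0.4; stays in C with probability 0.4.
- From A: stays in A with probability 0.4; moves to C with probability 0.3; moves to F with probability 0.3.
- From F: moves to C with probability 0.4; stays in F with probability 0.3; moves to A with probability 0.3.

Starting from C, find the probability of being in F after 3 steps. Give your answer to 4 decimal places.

0.2640

Propagate the distribution vector 3 steps from C.
After 0 steps: (1.0000, 0.0000, 0.0000)
After 1 step: (0.4000, 0.4000, 0.2000)
After 2 steps: (0.3600, 0.3800, 0.2600)
After 3 steps: (0.3620, 0.3740, 0.2640)
P(in F after 3 steps) = 0.2640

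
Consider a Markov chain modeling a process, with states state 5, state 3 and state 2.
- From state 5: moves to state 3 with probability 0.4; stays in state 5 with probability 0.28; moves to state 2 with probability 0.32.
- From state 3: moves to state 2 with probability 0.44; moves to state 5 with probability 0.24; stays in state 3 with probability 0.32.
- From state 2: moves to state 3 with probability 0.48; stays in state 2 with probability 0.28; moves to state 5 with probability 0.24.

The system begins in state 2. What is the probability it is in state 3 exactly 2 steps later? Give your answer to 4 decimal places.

0.3840

Sum over the intermediate state after 1 step:
P = P(state 2→state 5)·P(state 5→state 3) + P(state 2→state 3)·P(state 3→state 3) + P(state 2→state 2)·P(state 2→state 3)
  = 0.24×0.4 + 0.48×0.32 + 0.28×0.48
  = 0.0960 + 0.1536 + 0.1344 = 0.3840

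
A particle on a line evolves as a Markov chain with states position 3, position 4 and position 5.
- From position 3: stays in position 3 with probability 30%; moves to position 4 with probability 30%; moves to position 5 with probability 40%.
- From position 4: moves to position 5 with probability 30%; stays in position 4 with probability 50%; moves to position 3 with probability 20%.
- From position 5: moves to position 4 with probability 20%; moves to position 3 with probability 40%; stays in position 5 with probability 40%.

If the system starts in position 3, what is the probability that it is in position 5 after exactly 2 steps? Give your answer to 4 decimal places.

0.3700

Sum over the intermediate state after 1 step:
P = P(position 3→position 3)·P(position 3→position 5) + P(position 3→position 4)·P(position 4→position 5) + P(position 3→position 5)·P(position 5→position 5)
  = 0.3×0.4 + 0.3×0.3 + 0.4×0.4
  = 0.1200 + 0.0900 + 0.1600 = 0.3700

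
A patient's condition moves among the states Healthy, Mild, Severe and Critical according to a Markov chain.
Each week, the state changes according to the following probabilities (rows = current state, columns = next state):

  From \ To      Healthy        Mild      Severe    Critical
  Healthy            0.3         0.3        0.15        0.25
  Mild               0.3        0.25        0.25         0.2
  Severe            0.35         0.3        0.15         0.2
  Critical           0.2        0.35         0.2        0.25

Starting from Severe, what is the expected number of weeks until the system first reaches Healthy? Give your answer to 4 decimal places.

3.2934

Let t(s) be the expected number of weeks to first reach Healthy from state s, with t(Healthy) = 0. Conditioning on the first week:
t(Mild) = 1 + 0.25·t(Mild) + 0.25·t(Severe) + 0.2·t(Critical)
t(Severe) = 1 + 0.3·t(Mild) + 0.15·t(Severe) + 0.2·t(Critical)
t(Critical) = 1 + 0.35·t(Mild) + 0.2·t(Severe) + 0.25·t(Critical)
Solving: t(Mild) = 3.4503, t(Severe) = 3.2934, t(Critical) = 3.8217.
Expected weeks from Severe to Healthy: 3.2934.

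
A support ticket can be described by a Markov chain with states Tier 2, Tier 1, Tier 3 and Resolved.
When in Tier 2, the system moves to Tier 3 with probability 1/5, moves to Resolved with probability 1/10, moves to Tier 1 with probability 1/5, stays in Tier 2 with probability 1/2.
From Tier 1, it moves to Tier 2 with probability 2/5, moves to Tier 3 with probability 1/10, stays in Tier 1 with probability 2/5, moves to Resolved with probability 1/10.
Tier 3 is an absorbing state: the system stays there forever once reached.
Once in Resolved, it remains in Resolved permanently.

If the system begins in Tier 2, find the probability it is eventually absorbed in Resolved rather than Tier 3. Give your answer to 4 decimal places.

0.3636

Let h(s) be the probability of absorption at Resolved starting from transient state s. Then h(Resolved) = 1 and h(Tier 3) = 0. By first-step analysis:
h(Tier 2) = 0.5·h(Tier 2) + 0.2·h(Tier 1) + 0.2·0 + 0.1·1
h(Tier 1) = 0.4·h(Tier 2) + 0.4·h(Tier 1) + 0.1·0 + 0.1·1
Solving: h(Tier 2) = 0.3636, h(Tier 1) = 0.4091.
Starting from Tier 2, the probability is 0.3636.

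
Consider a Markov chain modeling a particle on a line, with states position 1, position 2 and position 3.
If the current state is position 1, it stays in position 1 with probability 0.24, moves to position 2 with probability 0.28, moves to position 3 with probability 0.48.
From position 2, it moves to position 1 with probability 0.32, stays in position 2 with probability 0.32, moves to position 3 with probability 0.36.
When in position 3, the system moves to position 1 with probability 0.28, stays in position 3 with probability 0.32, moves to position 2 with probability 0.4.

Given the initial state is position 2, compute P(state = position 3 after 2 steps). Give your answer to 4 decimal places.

Sum over the intermediate state after 1 step:
P = P(position 2→position 1)·P(position 1→position 3) + P(position 2→position 2)·P(position 2→position 3) + P(position 2→position 3)·P(position 3→position 3)
  = 0.32×0.48 + 0.32×0.36 + 0.36×0.32
  = 0.1536 + 0.1152 + 0.1152 = 0.3840

0.3840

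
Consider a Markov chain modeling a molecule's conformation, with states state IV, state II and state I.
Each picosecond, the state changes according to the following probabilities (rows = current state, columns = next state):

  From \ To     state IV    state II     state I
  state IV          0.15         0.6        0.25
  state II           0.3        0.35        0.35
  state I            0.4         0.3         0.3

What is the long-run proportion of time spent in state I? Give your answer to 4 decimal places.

Let the stationary distribution be π with π = πP and π_1 + π_2 + π_3 = 1.
π_1 = 0.15·π_1 + 0.3·π_2 + 0.4·π_3
π_2 = 0.6·π_1 + 0.35·π_2 + 0.3·π_3
Solving with the normalization constraint gives π = (0.2875, 0.4066, 0.3060).
So the stationary probability of state I is 0.3060.

0.3060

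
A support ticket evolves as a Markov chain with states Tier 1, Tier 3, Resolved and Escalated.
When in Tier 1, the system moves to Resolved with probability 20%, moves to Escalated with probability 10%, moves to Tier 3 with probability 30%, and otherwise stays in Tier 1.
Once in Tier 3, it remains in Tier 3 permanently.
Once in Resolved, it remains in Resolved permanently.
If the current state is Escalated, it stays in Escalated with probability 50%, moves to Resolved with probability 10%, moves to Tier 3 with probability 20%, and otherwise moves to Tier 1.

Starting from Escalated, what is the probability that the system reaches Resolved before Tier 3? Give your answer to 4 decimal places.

Let h(s) be the probability of absorption at Resolved starting from transient state s. Then h(Resolved) = 1 and h(Tier 3) = 0. By first-step analysis:
h(Tier 1) = 0.4·h(Tier 1) + 0.3·0 + 0.2·1 + 0.1·h(Escalated)
h(Escalated) = 0.2·h(Tier 1) + 0.2·0 + 0.1·1 + 0.5·h(Escalated)
Solving: h(Tier 1) = 0.3929, h(Escalated) = 0.3571.
Starting from Escalated, the probability is 0.3571.

0.3571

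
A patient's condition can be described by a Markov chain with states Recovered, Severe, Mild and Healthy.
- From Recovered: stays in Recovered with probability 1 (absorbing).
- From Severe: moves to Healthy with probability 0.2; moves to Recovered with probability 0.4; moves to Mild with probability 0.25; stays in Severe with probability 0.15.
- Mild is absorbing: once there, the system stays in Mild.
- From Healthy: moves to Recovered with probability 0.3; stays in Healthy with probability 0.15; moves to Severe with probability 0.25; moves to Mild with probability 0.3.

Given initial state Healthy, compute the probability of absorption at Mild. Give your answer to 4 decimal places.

Let h(s) be the probability of absorption at Mild starting from transient state s. Then h(Mild) = 1 and h(Recovered) = 0. By first-step analysis:
h(Severe) = 0.4·0 + 0.15·h(Severe) + 0.25·1 + 0.2·h(Healthy)
h(Healthy) = 0.3·0 + 0.25·h(Severe) + 0.3·1 + 0.15·h(Healthy)
Solving: h(Severe) = 0.4052, h(Healthy) = 0.4721.
Starting from Healthy, the probability is 0.4721.

0.4721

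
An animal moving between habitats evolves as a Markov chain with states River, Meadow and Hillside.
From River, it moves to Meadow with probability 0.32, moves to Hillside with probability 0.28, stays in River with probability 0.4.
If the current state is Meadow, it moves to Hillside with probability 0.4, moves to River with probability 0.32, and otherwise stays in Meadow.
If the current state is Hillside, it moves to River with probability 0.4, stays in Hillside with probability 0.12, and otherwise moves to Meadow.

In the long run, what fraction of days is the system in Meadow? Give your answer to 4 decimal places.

Let the stationary distribution be π with π = πP and π_1 + π_2 + π_3 = 1.
π_1 = 0.4·π_1 + 0.32·π_2 + 0.4·π_3
π_2 = 0.32·π_1 + 0.28·π_2 + 0.48·π_3
Solving with the normalization constraint gives π = (0.3720, 0.3504, 0.2776).
So the stationary probability of Meadow is 0.3504.

0.3504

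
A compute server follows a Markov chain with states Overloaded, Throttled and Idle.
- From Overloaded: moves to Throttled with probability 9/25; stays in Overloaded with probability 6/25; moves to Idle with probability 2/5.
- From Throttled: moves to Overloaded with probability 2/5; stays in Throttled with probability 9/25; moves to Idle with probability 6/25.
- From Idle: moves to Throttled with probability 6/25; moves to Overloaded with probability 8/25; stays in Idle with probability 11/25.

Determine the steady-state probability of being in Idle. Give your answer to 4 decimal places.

0.3639

Let the stationary distribution be π with π = πP and π_1 + π_2 + π_3 = 1.
π_1 = 0.24·π_1 + 0.4·π_2 + 0.32·π_3
π_2 = 0.36·π_1 + 0.36·π_2 + 0.24·π_3
Solving with the normalization constraint gives π = (0.3197, 0.3163, 0.3639).
So the stationary probability of Idle is 0.3639.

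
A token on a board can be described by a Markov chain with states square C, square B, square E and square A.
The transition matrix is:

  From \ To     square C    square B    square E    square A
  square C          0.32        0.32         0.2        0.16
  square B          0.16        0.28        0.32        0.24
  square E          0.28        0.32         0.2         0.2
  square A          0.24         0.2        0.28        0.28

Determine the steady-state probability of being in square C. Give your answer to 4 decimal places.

0.2472

Let the stationary distribution be π with π = πP and π_1 + π_2 + π_3 + π_4 = 1.
π_1 = 0.32·π_1 + 0.16·π_2 + 0.28·π_3 + 0.24·π_4
π_2 = 0.32·π_1 + 0.28·π_2 + 0.32·π_3 + 0.2·π_4
π_3 = 0.2·π_1 + 0.32·π_2 + 0.2·π_3 + 0.28·π_4
Solving with the normalization constraint gives π = (0.2472, 0.2824, 0.2514, 0.2189).
So the stationary probability of square C is 0.2472.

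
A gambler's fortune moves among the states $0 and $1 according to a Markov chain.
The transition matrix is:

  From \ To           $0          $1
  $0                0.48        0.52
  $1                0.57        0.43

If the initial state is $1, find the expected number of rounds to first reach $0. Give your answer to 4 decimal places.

Let t(s) be the expected number of rounds to first reach $0 from state s, with t($0) = 0. Conditioning on the first round:
t($1) = 1 + 0.43·t($1)
Solving: t($1) = 1.7544.
Expected rounds from $1 to $0: 1.7544.

1.7544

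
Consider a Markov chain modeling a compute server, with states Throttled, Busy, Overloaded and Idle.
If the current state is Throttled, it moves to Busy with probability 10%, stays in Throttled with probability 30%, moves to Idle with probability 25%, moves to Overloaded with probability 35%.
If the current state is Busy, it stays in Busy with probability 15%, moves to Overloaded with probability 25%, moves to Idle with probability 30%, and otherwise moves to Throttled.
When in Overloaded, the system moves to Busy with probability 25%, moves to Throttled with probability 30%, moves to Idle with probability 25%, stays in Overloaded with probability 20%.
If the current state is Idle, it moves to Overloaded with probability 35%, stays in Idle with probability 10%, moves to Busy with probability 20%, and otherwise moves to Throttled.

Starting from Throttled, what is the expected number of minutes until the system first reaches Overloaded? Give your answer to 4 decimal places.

Let t(s) be the expected number of minutes to first reach Overloaded from state s, with t(Overloaded) = 0. Conditioning on the first minute:
t(Throttled) = 1 + 0.3·t(Throttled) + 0.1·t(Busy) + 0.25·t(Idle)
t(Busy) = 1 + 0.3·t(Throttled) + 0.15·t(Busy) + 0.3·t(Idle)
t(Idle) = 1 + 0.35·t(Throttled) + 0.2·t(Busy) + 0.1·t(Idle)
Solving: t(Throttled) = 2.9662, t(Busy) = 3.2799, t(Idle) = 2.9935.
Expected minutes from Throttled to Overloaded: 2.9662.

2.9662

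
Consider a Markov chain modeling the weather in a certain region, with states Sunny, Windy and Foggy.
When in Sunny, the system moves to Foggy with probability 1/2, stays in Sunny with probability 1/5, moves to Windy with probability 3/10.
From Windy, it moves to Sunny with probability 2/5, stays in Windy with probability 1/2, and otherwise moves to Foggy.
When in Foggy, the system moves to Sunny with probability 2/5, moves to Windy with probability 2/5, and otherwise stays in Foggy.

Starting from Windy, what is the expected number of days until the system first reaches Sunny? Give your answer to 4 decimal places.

2.5000

Let t(s) be the expected number of days to first reach Sunny from state s, with t(Sunny) = 0. Conditioning on the first day:
t(Windy) = 1 + 0.5·t(Windy) + 0.1·t(Foggy)
t(Foggy) = 1 + 0.4·t(Windy) + 0.2·t(Foggy)
Solving: t(Windy) = 2.5000, t(Foggy) = 2.5000.
Expected days from Windy to Sunny: 2.5000.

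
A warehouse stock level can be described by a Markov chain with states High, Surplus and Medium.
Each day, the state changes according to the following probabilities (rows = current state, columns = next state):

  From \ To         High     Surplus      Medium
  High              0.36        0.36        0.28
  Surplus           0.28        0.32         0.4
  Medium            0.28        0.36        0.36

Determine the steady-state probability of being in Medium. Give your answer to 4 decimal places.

0.3495

Let the stationary distribution be π with π = πP and π_1 + π_2 + π_3 = 1.
π_1 = 0.36·π_1 + 0.28·π_2 + 0.28·π_3
π_2 = 0.36·π_1 + 0.32·π_2 + 0.36·π_3
Solving with the normalization constraint gives π = (0.3043, 0.3462, 0.3495).
So the stationary probability of Medium is 0.3495.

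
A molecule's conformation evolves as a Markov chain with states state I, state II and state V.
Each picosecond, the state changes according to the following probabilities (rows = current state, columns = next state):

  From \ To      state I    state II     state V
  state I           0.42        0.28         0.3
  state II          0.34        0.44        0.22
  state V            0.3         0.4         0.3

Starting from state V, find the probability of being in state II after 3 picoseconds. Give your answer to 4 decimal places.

0.3730

Propagate the distribution vector 3 picoseconds from state V.
After 0 picoseconds: (0.0000, 0.0000, 1.0000)
After 1 picosecond: (0.3000, 0.4000, 0.3000)
After 2 picoseconds: (0.3520, 0.3800, 0.2680)
After 3 picoseconds: (0.3574, 0.3730, 0.2696)
P(in state II after 3 picoseconds) = 0.3730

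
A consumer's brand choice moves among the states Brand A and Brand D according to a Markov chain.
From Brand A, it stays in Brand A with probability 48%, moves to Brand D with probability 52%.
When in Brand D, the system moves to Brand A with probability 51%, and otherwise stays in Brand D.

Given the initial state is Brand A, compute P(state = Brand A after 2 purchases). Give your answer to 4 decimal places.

Sum over the intermediate state after 1 purchase:
P = P(Brand A→Brand A)·P(Brand A→Brand A) + P(Brand A→Brand D)·P(Brand D→Brand A)
  = 0.48×0.48 + 0.52×0.51
  = 0.2304 + 0.2652 = 0.4956

0.4956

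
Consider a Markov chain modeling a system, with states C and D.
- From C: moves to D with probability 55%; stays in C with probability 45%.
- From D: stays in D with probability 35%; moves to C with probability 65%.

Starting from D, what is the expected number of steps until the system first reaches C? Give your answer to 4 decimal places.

Let t(s) be the expected number of steps to first reach C from state s, with t(C) = 0. Conditioning on the first step:
t(D) = 1 + 0.35·t(D)
Solving: t(D) = 1.5385.
Expected steps from D to C: 1.5385.

1.5385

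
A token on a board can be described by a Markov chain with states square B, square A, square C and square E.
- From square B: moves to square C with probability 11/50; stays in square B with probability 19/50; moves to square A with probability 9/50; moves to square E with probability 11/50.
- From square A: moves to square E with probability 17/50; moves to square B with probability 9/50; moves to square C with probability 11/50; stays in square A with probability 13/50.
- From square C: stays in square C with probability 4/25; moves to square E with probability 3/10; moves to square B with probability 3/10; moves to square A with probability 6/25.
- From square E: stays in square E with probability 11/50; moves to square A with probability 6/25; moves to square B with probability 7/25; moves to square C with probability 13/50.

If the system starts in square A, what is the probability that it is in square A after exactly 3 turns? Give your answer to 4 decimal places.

Propagate the distribution vector 3 turns from square A.
After 0 turns: (0.0000, 1.0000, 0.0000, 0.0000)
After 1 turn: (0.1800, 0.2600, 0.2200, 0.3400)
After 2 turns: (0.2764, 0.2344, 0.2204, 0.2688)
After 3 turns: (0.2886, 0.2281, 0.2175, 0.2658)
P(in square A after 3 turns) = 0.2281

0.2281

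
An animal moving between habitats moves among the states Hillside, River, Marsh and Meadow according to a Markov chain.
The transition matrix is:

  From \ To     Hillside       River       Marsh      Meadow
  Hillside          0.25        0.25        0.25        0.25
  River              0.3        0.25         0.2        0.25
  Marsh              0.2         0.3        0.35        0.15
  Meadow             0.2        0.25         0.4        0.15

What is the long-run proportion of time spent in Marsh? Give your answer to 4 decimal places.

0.2965

Let the stationary distribution be π with π = πP and π_1 + π_2 + π_3 + π_4 = 1.
π_1 = 0.25·π_1 + 0.3·π_2 + 0.2·π_3 + 0.2·π_4
π_2 = 0.25·π_1 + 0.25·π_2 + 0.3·π_3 + 0.25·π_4
π_3 = 0.25·π_1 + 0.2·π_2 + 0.35·π_3 + 0.4·π_4
Solving with the normalization constraint gives π = (0.2384, 0.2648, 0.2965, 0.2003).
So the stationary probability of Marsh is 0.2965.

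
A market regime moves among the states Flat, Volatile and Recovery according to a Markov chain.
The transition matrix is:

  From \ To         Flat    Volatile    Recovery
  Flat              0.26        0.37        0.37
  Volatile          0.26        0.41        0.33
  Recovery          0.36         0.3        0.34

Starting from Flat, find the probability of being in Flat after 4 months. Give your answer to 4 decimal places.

Propagate the distribution vector 4 months from Flat.
After 0 months: (1.0000, 0.0000, 0.0000)
After 1 month: (0.2600, 0.3700, 0.3700)
After 2 months: (0.2970, 0.3589, 0.3441)
After 3 months: (0.2944, 0.3603, 0.3453)
After 4 months: (0.2945, 0.3602, 0.3452)
P(in Flat after 4 months) = 0.2945

0.2945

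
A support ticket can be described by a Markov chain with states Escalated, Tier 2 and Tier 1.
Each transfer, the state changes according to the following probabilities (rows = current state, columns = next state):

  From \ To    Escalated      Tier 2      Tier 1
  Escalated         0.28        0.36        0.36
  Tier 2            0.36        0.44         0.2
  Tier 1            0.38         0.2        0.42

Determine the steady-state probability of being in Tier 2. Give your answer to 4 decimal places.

0.3346

Let the stationary distribution be π with π = πP and π_1 + π_2 + π_3 = 1.
π_1 = 0.28·π_1 + 0.36·π_2 + 0.38·π_3
π_2 = 0.36·π_1 + 0.44·π_2 + 0.2·π_3
Solving with the normalization constraint gives π = (0.3394, 0.3346, 0.3260).
So the stationary probability of Tier 2 is 0.3346.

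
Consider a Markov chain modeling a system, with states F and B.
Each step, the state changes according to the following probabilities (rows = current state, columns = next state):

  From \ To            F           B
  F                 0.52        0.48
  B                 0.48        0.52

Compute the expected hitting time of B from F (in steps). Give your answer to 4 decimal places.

2.0833

Let t(s) be the expected number of steps to first reach B from state s, with t(B) = 0. Conditioning on the first step:
t(F) = 1 + 0.52·t(F)
Solving: t(F) = 2.0833.
Expected steps from F to B: 2.0833.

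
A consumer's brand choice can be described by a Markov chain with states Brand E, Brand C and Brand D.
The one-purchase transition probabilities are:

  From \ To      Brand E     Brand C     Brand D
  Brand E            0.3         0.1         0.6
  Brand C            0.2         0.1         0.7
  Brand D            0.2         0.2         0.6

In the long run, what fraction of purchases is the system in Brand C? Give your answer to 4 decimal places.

Let the stationary distribution be π with π = πP and π_1 + π_2 + π_3 = 1.
π_1 = 0.3·π_1 + 0.2·π_2 + 0.2·π_3
π_2 = 0.1·π_1 + 0.1·π_2 + 0.2·π_3
Solving with the normalization constraint gives π = (0.2222, 0.1616, 0.6162).
So the stationary probability of Brand C is 0.1616.

0.1616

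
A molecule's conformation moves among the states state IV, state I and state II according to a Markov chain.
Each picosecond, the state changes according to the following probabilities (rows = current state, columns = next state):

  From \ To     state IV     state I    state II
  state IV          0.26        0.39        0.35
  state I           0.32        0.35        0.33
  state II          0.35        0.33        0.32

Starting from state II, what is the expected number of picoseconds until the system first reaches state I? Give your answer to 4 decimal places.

Let t(s) be the expected number of picoseconds to first reach state I from state s, with t(state I) = 0. Conditioning on the first picosecond:
t(state IV) = 1 + 0.26·t(state IV) + 0.35·t(state II)
t(state II) = 1 + 0.35·t(state IV) + 0.32·t(state II)
Solving: t(state IV) = 2.7055, t(state II) = 2.8631.
Expected picoseconds from state II to state I: 2.8631.

2.8631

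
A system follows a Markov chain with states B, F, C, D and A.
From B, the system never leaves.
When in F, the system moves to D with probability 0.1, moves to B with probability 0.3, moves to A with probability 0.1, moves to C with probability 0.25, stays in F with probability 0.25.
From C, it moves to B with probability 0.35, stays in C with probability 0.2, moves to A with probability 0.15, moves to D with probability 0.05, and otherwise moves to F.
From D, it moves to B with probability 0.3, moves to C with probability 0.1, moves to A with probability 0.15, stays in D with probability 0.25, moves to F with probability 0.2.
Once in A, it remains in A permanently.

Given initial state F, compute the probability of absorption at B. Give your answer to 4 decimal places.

0.7278

Let h(s) be the probability of absorption at B starting from transient state s. Then h(B) = 1 and h(A) = 0. By first-step analysis:
h(F) = 0.3·1 + 0.25·h(F) + 0.25·h(C) + 0.1·h(D) + 0.1·0
h(C) = 0.35·1 + 0.25·h(F) + 0.2·h(C) + 0.05·h(D) + 0.15·0
h(D) = 0.3·1 + 0.2·h(F) + 0.1·h(C) + 0.25·h(D) + 0.15·0
Solving: h(F) = 0.7278, h(C) = 0.7080, h(D) = 0.6885.
Starting from F, the probability is 0.7278.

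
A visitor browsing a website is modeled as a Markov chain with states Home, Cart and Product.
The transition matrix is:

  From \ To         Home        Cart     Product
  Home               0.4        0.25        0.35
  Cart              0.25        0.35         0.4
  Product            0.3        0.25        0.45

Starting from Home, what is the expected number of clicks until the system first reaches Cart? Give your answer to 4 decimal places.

4.0000

Let t(s) be the expected number of clicks to first reach Cart from state s, with t(Cart) = 0. Conditioning on the first click:
t(Home) = 1 + 0.4·t(Home) + 0.35·t(Product)
t(Product) = 1 + 0.3·t(Home) + 0.45·t(Product)
Solving: t(Home) = 4.0000, t(Product) = 4.0000.
Expected clicks from Home to Cart: 4.0000.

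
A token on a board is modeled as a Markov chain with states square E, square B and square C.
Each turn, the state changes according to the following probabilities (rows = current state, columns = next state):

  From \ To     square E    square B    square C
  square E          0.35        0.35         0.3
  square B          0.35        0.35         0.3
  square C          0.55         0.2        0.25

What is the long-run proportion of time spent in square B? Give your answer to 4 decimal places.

Let the stationary distribution be π with π = πP and π_1 + π_2 + π_3 = 1.
π_1 = 0.35·π_1 + 0.35·π_2 + 0.55·π_3
π_2 = 0.35·π_1 + 0.35·π_2 + 0.2·π_3
Solving with the normalization constraint gives π = (0.4071, 0.3071, 0.2857).
So the stationary probability of square B is 0.3071.

0.3071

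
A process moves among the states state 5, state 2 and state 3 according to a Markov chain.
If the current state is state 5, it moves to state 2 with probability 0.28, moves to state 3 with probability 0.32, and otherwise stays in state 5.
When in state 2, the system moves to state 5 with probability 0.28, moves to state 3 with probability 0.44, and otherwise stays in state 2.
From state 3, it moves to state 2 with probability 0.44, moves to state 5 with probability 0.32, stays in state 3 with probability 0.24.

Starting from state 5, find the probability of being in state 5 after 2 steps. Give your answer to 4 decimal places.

0.3408

Sum over the intermediate state after 1 step:
P = P(state 5→state 5)·P(state 5→state 5) + P(state 5→state 2)·P(state 2→state 5) + P(state 5→state 3)·P(state 3→state 5)
  = 0.4×0.4 + 0.28×0.28 + 0.32×0.32
  = 0.1600 + 0.0784 + 0.1024 = 0.3408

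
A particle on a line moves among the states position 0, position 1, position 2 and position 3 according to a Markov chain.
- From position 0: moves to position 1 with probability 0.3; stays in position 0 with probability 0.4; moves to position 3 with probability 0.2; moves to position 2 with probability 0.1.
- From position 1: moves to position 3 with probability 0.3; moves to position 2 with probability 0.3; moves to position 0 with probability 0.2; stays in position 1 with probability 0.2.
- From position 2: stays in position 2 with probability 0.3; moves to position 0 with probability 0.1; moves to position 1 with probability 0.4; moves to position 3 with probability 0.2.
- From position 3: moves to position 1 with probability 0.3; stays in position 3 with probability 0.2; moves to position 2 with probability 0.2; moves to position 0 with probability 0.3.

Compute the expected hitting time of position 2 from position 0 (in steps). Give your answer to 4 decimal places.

5.6410

Let t(s) be the expected number of steps to first reach position 2 from state s, with t(position 2) = 0. Conditioning on the first step:
t(position 0) = 1 + 0.4·t(position 0) + 0.3·t(position 1) + 0.2·t(position 3)
t(position 1) = 1 + 0.2·t(position 0) + 0.2·t(position 1) + 0.3·t(position 3)
t(position 3) = 1 + 0.3·t(position 0) + 0.3·t(position 1) + 0.2·t(position 3)
Solving: t(position 0) = 5.6410, t(position 1) = 4.5641, t(position 3) = 5.0769.
Expected steps from position 0 to position 2: 5.6410.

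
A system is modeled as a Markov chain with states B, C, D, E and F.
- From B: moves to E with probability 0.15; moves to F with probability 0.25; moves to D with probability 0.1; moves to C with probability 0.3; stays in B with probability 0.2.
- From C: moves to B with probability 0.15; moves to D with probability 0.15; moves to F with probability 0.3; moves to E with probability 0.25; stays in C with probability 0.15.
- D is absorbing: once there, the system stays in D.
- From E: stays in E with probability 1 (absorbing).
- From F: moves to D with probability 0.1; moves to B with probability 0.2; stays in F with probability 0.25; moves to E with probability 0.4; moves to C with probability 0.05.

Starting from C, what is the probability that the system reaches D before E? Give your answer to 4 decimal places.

0.3173

Let h(s) be the probability of absorption at D starting from transient state s. Then h(D) = 1 and h(E) = 0. By first-step analysis:
h(B) = 0.2·h(B) + 0.3·h(C) + 0.1·1 + 0.15·0 + 0.25·h(F)
h(C) = 0.15·h(B) + 0.15·h(C) + 0.15·1 + 0.25·0 + 0.3·h(F)
h(F) = 0.2·h(B) + 0.05·h(C) + 0.1·1 + 0.4·0 + 0.25·h(F)
Solving: h(B) = 0.3188, h(C) = 0.3173, h(F) = 0.2395.
Starting from C, the probability is 0.3173.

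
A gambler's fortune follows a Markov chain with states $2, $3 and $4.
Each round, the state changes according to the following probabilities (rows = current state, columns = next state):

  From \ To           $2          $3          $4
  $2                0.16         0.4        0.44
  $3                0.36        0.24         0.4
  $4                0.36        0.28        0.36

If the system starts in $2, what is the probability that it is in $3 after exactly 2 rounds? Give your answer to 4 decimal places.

0.2832

Sum over the intermediate state after 1 round:
P = P($2→$2)·P($2→$3) + P($2→$3)·P($3→$3) + P($2→$4)·P($4→$3)
  = 0.16×0.4 + 0.4×0.24 + 0.44×0.28
  = 0.0640 + 0.0960 + 0.1232 = 0.2832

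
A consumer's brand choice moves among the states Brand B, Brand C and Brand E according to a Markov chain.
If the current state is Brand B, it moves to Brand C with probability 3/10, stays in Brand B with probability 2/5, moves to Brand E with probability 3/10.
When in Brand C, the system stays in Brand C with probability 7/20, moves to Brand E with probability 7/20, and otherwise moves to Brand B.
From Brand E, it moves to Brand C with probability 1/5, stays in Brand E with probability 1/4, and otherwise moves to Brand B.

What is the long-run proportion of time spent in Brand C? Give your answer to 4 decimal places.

0.2843

Let the stationary distribution be π with π = πP and π_1 + π_2 + π_3 = 1.
π_1 = 0.4·π_1 + 0.3·π_2 + 0.55·π_3
π_2 = 0.3·π_1 + 0.35·π_2 + 0.2·π_3
Solving with the normalization constraint gives π = (0.4165, 0.2843, 0.2993).
So the stationary probability of Brand C is 0.2843.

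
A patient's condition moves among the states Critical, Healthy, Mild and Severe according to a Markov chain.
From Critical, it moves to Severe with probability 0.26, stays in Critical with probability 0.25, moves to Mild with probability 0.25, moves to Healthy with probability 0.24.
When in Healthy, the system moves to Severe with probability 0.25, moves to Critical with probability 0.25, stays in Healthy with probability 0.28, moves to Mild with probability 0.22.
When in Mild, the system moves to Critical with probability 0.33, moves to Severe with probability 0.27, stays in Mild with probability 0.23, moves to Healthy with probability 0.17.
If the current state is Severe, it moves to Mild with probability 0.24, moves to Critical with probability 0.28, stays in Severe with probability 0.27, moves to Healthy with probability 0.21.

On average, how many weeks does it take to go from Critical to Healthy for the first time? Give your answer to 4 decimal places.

4.6496

Let t(s) be the expected number of weeks to first reach Healthy from state s, with t(Healthy) = 0. Conditioning on the first week:
t(Critical) = 1 + 0.25·t(Critical) + 0.25·t(Mild) + 0.26·t(Severe)
t(Mild) = 1 + 0.33·t(Critical) + 0.23·t(Mild) + 0.27·t(Severe)
t(Severe) = 1 + 0.28·t(Critical) + 0.24·t(Mild) + 0.27·t(Severe)
Solving: t(Critical) = 4.6496, t(Mild) = 4.9700, t(Severe) = 4.7872.
Expected weeks from Critical to Healthy: 4.6496.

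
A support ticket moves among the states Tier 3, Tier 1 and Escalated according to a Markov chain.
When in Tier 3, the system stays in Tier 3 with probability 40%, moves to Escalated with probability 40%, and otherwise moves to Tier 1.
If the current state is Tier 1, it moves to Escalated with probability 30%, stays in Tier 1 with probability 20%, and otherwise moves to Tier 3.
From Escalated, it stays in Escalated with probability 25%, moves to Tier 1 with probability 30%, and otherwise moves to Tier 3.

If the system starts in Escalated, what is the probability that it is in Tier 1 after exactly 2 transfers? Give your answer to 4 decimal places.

Sum over the intermediate state after 1 transfer:
P = P(Escalated→Tier 3)·P(Tier 3→Tier 1) + P(Escalated→Tier 1)·P(Tier 1→Tier 1) + P(Escalated→Escalated)·P(Escalated→Tier 1)
  = 0.45×0.2 + 0.3×0.2 + 0.25×0.3
  = 0.0900 + 0.0600 + 0.0750 = 0.2250

0.2250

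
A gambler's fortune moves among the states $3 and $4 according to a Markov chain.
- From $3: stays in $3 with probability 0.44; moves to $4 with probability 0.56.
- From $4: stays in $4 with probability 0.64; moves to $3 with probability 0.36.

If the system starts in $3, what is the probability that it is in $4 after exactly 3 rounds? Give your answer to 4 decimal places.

0.6084

Propagate the distribution vector 3 rounds from $3.
After 0 rounds: (1.0000, 0.0000)
After 1 round: (0.4400, 0.5600)
After 2 rounds: (0.3952, 0.6048)
After 3 rounds: (0.3916, 0.6084)
P(in $4 after 3 rounds) = 0.6084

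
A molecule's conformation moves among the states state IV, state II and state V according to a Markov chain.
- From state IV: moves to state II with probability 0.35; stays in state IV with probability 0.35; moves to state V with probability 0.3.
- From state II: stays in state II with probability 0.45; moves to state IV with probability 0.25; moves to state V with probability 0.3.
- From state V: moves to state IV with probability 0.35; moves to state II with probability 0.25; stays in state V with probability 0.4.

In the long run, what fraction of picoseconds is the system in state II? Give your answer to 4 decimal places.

Let the stationary distribution be π with π = πP and π_1 + π_2 + π_3 = 1.
π_1 = 0.35·π_1 + 0.25·π_2 + 0.35·π_3
π_2 = 0.35·π_1 + 0.45·π_2 + 0.25·π_3
Solving with the normalization constraint gives π = (0.3148, 0.3519, 0.3333).
So the stationary probability of state II is 0.3519.

0.3519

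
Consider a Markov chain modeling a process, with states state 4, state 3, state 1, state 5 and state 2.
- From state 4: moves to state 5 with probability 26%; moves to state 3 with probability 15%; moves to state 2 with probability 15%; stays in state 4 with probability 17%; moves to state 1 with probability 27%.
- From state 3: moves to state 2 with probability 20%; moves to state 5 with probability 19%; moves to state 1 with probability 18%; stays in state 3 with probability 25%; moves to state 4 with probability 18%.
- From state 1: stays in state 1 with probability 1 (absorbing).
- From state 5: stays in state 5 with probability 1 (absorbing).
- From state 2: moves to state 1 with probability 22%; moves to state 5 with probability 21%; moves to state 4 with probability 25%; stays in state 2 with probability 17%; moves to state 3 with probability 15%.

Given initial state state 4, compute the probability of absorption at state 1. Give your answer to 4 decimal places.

0.5068

Let h(s) be the probability of absorption at state 1 starting from transient state s. Then h(state 1) = 1 and h(state 5) = 0. By first-step analysis:
h(state 4) = 0.17·h(state 4) + 0.15·h(state 3) + 0.27·1 + 0.26·0 + 0.15·h(state 2)
h(state 3) = 0.18·h(state 4) + 0.25·h(state 3) + 0.18·1 + 0.19·0 + 0.2·h(state 2)
h(state 2) = 0.25·h(state 4) + 0.15·h(state 3) + 0.22·1 + 0.21·0 + 0.17·h(state 2)
Solving: h(state 4) = 0.5068, h(state 3) = 0.4970, h(state 2) = 0.5075.
Starting from state 4, the probability is 0.5068.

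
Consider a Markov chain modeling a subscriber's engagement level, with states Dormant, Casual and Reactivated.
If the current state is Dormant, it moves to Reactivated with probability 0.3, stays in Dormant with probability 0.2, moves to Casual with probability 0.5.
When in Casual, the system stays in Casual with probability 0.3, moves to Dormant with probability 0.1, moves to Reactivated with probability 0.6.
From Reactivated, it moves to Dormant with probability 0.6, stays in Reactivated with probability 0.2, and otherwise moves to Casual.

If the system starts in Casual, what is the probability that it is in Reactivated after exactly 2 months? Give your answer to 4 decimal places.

Sum over the intermediate state after 1 month:
P = P(Casual→Dormant)·P(Dormant→Reactivated) + P(Casual→Casual)·P(Casual→Reactivated) + P(Casual→Reactivated)·P(Reactivated→Reactivated)
  = 0.1×0.3 + 0.3×0.6 + 0.6×0.2
  = 0.0300 + 0.1800 + 0.1200 = 0.3300

0.3300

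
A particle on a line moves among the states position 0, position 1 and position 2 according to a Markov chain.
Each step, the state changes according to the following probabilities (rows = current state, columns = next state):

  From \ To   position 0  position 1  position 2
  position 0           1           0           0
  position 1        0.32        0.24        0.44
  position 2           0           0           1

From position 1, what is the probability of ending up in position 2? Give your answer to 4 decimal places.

Let h(s) be the probability of absorption at position 2 starting from transient state s. Then h(position 2) = 1 and h(position 0) = 0. By first-step analysis:
h(position 1) = 0.32·0 + 0.24·h(position 1) + 0.44·1
Solving: h(position 1) = 0.5789.
Starting from position 1, the probability is 0.5789.

0.5789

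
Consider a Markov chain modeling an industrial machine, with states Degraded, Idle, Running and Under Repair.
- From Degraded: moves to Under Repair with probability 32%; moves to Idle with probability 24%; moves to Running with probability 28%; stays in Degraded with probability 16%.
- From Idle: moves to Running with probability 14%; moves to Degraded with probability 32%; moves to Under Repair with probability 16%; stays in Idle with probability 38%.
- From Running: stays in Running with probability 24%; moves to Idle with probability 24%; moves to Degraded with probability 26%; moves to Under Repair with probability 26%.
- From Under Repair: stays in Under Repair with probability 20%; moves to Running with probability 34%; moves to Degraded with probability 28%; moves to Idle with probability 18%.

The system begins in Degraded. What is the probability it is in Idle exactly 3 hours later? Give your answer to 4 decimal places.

0.2620

Propagate the distribution vector 3 hours from Degraded.
After 0 hours: (1.0000, 0.0000, 0.0000, 0.0000)
After 1 hour: (0.1600, 0.2400, 0.2800, 0.3200)
After 2 hours: (0.2648, 0.2544, 0.2544, 0.2264)
After 3 hours: (0.2533, 0.2620, 0.2478, 0.2369)
P(in Idle after 3 hours) = 0.2620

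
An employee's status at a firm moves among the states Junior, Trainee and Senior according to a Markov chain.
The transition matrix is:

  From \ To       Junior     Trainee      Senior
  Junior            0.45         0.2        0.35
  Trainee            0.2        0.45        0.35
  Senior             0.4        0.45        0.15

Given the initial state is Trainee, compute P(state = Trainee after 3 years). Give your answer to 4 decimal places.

Propagate the distribution vector 3 years from Trainee.
After 0 years: (0.0000, 1.0000, 0.0000)
After 1 year: (0.2000, 0.4500, 0.3500)
After 2 years: (0.3200, 0.4000, 0.2800)
After 3 years: (0.3360, 0.3700, 0.2940)
P(in Trainee after 3 years) = 0.3700

0.3700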